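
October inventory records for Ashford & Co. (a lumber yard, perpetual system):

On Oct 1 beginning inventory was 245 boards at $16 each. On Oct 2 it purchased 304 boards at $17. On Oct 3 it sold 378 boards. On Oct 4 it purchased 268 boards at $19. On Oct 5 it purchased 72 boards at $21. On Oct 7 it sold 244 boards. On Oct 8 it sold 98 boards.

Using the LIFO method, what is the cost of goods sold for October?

Oct 3, 378 sold [LIFO — newest first]: 304 @ $17 + 74 @ $16 = $6,352
Oct 7, 244 sold [LIFO — newest first]: 72 @ $21 + 172 @ $19 = $4,780
Oct 8, 98 sold [LIFO — newest first]: 96 @ $19 + 2 @ $16 = $1,856
Total COGS = $6,352 + $4,780 + $1,856 = $12,988
Ending inventory: 169 @ $16 = $2,704

COGS = $12,988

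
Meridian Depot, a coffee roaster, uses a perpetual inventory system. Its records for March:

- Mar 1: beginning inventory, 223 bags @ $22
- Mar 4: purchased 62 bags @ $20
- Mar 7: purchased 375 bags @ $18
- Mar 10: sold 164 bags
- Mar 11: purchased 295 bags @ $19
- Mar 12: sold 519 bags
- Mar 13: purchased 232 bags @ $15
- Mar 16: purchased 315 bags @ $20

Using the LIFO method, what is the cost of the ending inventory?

Mar 10, 164 sold [LIFO — newest first]: 164 @ $18 = $2,952
Mar 12, 519 sold [LIFO — newest first]: 295 @ $19 + 211 @ $18 + 13 @ $20 = $9,663
Total COGS = $2,952 + $9,663 = $12,615
Ending inventory: 223 @ $22 + 49 @ $20 + 232 @ $15 + 315 @ $20 = $15,666

Ending inventory = $15,666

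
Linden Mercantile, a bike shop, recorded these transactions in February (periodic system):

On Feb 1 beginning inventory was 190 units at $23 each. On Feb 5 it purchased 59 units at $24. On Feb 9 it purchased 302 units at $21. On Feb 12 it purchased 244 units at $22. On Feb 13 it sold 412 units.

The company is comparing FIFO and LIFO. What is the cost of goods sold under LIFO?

FIFO COGS: 190 @ $23 + 59 @ $24 + 163 @ $21 = $9,209
LIFO COGS: 244 @ $22 + 168 @ $21 = $8,896

COGS = $8,896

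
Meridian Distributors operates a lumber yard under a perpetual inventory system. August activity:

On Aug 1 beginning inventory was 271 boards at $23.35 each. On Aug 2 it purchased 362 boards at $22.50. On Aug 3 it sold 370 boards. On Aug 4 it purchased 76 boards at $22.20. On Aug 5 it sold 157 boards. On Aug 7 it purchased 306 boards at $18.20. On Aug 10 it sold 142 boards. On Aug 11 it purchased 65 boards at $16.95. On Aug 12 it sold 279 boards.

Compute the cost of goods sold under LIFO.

Aug 3, 370 sold [LIFO — newest first]: 362 @ $22.50 + 8 @ $23.35 = $8,331.80
Aug 5, 157 sold [LIFO — newest first]: 76 @ $22.20 + 81 @ $23.35 = $3,578.55
Aug 10, 142 sold [LIFO — newest first]: 142 @ $18.20 = $2,584.40
Aug 12, 279 sold [LIFO — newest first]: 65 @ $16.95 + 164 @ $18.20 + 50 @ $23.35 = $5,254.05
Total COGS = $8,331.80 + $3,578.55 + $2,584.40 + $5,254.05 = $19,748.80
Ending inventory: 132 @ $23.35 = $3,082.20

COGS = $19,748.80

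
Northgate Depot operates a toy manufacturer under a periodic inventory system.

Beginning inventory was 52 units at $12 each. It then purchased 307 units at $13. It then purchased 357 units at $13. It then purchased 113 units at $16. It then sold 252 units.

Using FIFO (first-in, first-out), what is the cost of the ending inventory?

Ending inventory = $7,840

Sale 1 (252) [FIFO — oldest first]: 52 @ $12 + 200 @ $13 = $3,224
Ending inventory: 107 @ $13 + 357 @ $13 + 113 @ $16 = $7,840
Check: goods available $11,064 = COGS $3,224 + ending $7,840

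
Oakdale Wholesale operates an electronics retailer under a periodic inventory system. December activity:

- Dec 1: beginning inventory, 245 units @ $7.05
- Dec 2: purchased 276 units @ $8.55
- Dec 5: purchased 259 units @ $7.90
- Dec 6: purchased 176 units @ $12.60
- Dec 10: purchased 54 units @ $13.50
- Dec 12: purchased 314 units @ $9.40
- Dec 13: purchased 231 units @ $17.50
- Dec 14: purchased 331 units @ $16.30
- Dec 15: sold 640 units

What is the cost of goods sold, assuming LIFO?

Dec 15, 640 sold [LIFO — newest first]: 331 @ $16.30 + 231 @ $17.50 + 78 @ $9.40 = $10,171.00
Ending inventory: 245 @ $7.05 + 276 @ $8.55 + 259 @ $7.90 + 176 @ $12.60 + 54 @ $13.50 + 236 @ $9.40 = $11,298.15
Check: goods available $21,469.15 = COGS $10,171.00 + ending $11,298.15

COGS = $10,171.00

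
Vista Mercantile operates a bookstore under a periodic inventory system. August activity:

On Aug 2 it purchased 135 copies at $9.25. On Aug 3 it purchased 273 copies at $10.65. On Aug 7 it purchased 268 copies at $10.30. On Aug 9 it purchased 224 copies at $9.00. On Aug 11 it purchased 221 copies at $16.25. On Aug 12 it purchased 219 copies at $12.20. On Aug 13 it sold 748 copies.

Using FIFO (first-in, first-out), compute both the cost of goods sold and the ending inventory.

COGS = $7,564.60; ending inventory = $7,631.05

Aug 13, 748 sold [FIFO — oldest first]: 135 @ $9.25 + 273 @ $10.65 + 268 @ $10.30 + 72 @ $9.00 = $7,564.60
Ending inventory: 152 @ $9.00 + 221 @ $16.25 + 219 @ $12.20 = $7,631.05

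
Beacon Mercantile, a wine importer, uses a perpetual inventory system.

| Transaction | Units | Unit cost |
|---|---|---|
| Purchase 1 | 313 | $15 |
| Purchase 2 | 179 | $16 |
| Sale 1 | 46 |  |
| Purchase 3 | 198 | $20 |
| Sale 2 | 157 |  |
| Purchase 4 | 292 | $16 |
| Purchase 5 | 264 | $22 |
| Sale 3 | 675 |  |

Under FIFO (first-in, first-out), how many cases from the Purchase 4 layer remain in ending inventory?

104

Sale 1 (46) [FIFO — oldest first]: 46 @ $15 = $690
Sale 2 (157) [FIFO — oldest first]: 157 @ $15 = $2,355
Sale 3 (675) [FIFO — oldest first]: 110 @ $15 + 179 @ $16 + 198 @ $20 + 188 @ $16 = $11,482
Total COGS = $690 + $2,355 + $11,482 = $14,527
Ending inventory: 104 @ $16 + 264 @ $22 = $7,472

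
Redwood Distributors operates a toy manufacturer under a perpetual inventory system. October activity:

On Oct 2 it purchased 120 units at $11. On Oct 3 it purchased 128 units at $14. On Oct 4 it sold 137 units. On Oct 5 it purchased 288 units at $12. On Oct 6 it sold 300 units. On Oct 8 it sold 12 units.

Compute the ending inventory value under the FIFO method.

Ending inventory = $1,044

Oct 4, 137 sold [FIFO — oldest first]: 120 @ $11 + 17 @ $14 = $1,558
Oct 6, 300 sold [FIFO — oldest first]: 111 @ $14 + 189 @ $12 = $3,822
Oct 8, 12 sold [FIFO — oldest first]: 12 @ $12 = $144
Total COGS = $1,558 + $3,822 + $144 = $5,524
Ending inventory: 87 @ $12 = $1,044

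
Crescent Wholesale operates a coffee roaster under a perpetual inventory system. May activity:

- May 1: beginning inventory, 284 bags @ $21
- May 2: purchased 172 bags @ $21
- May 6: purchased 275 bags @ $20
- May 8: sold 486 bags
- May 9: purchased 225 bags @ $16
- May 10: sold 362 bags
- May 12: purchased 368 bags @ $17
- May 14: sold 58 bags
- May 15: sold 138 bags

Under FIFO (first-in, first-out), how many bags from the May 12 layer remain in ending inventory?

May 8, 486 sold [FIFO — oldest first]: 284 @ $21 + 172 @ $21 + 30 @ $20 = $10,176
May 10, 362 sold [FIFO — oldest first]: 245 @ $20 + 117 @ $16 = $6,772
May 14, 58 sold [FIFO — oldest first]: 58 @ $16 = $928
May 15, 138 sold [FIFO — oldest first]: 50 @ $16 + 88 @ $17 = $2,296
Total COGS = $10,176 + $6,772 + $928 + $2,296 = $20,172
Ending inventory: 280 @ $17 = $4,760

280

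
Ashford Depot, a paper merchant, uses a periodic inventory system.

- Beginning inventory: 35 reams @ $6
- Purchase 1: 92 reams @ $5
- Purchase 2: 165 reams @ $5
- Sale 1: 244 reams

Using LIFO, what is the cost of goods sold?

COGS = $1,220

Sale 1 (244) [LIFO — newest first]: 165 @ $5 + 79 @ $5 = $1,220
Ending inventory: 35 @ $6 + 13 @ $5 = $275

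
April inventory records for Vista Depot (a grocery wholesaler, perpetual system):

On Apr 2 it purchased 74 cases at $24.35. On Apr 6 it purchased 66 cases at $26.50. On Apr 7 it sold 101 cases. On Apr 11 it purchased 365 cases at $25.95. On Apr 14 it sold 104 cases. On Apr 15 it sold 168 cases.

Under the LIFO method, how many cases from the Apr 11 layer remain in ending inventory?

Apr 7, 101 sold [LIFO — newest first]: 66 @ $26.50 + 35 @ $24.35 = $2,601.25
Apr 14, 104 sold [LIFO — newest first]: 104 @ $25.95 = $2,698.80
Apr 15, 168 sold [LIFO — newest first]: 168 @ $25.95 = $4,359.60
Total COGS = $2,601.25 + $2,698.80 + $4,359.60 = $9,659.65
Ending inventory: 39 @ $24.35 + 93 @ $25.95 = $3,363.00

93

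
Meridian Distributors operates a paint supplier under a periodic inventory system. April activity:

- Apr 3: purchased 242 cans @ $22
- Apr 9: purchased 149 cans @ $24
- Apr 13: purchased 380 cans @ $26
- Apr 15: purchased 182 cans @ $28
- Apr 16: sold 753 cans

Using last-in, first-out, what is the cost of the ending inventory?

Apr 16, 753 sold [LIFO — newest first]: 182 @ $28 + 380 @ $26 + 149 @ $24 + 42 @ $22 = $19,476
Ending inventory: 200 @ $22 = $4,400

Ending inventory = $4,400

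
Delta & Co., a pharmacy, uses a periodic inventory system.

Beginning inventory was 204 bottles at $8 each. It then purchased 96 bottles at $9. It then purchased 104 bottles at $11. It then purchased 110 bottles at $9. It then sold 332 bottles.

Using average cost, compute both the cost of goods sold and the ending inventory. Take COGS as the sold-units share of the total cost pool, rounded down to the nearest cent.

COGS = $2,990.58; ending inventory = $1,639.42

Sale 1, sell 332: 332/514 × $4,630.00 → $2,990.58
Ending inventory (cost pool remaining) = $1,639.42
Check: goods available $4,630.00 = COGS $2,990.58 + ending $1,639.42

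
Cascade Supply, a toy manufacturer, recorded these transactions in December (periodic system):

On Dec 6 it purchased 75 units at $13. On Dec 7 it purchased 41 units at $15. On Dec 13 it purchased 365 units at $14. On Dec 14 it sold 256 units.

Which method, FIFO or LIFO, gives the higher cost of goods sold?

LIFO

FIFO COGS: 75 @ $13 + 41 @ $15 + 140 @ $14 = $3,550
LIFO COGS: 256 @ $14 = $3,584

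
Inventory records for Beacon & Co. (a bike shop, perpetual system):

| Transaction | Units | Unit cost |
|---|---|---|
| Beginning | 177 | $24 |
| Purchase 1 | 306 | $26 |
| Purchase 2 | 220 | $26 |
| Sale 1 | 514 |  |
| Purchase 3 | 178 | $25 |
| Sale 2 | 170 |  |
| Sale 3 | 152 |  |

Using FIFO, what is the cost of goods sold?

COGS = $21,249

Sale 1 (514) [FIFO — oldest first]: 177 @ $24 + 306 @ $26 + 31 @ $26 = $13,010
Sale 2 (170) [FIFO — oldest first]: 170 @ $26 = $4,420
Sale 3 (152) [FIFO — oldest first]: 19 @ $26 + 133 @ $25 = $3,819
Total COGS = $13,010 + $4,420 + $3,819 = $21,249
Ending inventory: 45 @ $25 = $1,125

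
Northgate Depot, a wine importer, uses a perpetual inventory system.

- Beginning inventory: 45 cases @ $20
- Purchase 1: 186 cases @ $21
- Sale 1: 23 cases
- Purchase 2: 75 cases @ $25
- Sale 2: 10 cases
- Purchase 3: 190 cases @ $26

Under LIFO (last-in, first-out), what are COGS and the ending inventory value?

Sale 1 (23) [LIFO — newest first]: 23 @ $21 = $483
Sale 2 (10) [LIFO — newest first]: 10 @ $25 = $250
Total COGS = $483 + $250 = $733
Ending inventory: 45 @ $20 + 163 @ $21 + 65 @ $25 + 190 @ $26 = $10,888
Check: goods available $11,621 = COGS $733 + ending $10,888

COGS = $733; ending inventory = $10,888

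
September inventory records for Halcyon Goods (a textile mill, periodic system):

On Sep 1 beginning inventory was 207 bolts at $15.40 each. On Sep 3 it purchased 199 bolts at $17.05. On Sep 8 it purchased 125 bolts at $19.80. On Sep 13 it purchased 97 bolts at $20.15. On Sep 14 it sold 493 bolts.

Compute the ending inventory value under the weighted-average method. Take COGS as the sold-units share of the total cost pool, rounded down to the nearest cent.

Sep 14, sell 493: 493/628 × $11,010.30 → $8,643.43
Ending inventory (cost pool remaining) = $2,366.87
Check: goods available $11,010.30 = COGS $8,643.43 + ending $2,366.87

Ending inventory = $2,366.87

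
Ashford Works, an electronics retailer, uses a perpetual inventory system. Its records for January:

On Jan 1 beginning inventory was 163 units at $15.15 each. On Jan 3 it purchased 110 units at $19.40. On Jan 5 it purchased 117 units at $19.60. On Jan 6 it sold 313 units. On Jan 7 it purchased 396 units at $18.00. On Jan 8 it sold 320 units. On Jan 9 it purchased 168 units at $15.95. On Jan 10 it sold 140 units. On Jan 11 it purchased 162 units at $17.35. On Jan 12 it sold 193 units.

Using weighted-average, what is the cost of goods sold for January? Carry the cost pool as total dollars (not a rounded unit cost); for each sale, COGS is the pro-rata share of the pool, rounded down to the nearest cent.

After Jan 1: 163 on hand, pool $2,469.45 (≈ $15.1500 each)
After Jan 3: 273 on hand, pool $4,603.45 (≈ $16.8625 each)
After Jan 5: 390 on hand, pool $6,896.65 (≈ $17.6837 each)
Jan 6, sell 313: 313/390 × $6,896.65 → $5,535.00
After Jan 7: 473 on hand, pool $8,489.65 (≈ $17.9485 each)
Jan 8, sell 320: 320/473 × $8,489.65 → $5,743.52
After Jan 9: 321 on hand, pool $5,425.73 (≈ $16.9026 each)
Jan 10, sell 140: 140/321 × $5,425.73 → $2,366.36
After Jan 11: 343 on hand, pool $5,870.07 (≈ $17.1139 each)
Jan 12, sell 193: 193/343 × $5,870.07 → $3,302.98
Total COGS = $5,535.00 + $5,743.52 + $2,366.36 + $3,302.98 = $16,947.86
Ending inventory (cost pool remaining) = $2,567.09

COGS = $16,947.86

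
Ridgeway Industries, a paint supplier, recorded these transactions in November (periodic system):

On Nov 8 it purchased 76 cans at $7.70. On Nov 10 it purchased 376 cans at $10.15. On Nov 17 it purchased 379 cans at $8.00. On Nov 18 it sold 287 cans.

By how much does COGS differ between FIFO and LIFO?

FIFO COGS: 76 @ $7.70 + 211 @ $10.15 = $2,726.85
LIFO COGS: 287 @ $8.00 = $2,296.00
Difference = |$2,726.85 − $2,296.00| = $430.85

$430.85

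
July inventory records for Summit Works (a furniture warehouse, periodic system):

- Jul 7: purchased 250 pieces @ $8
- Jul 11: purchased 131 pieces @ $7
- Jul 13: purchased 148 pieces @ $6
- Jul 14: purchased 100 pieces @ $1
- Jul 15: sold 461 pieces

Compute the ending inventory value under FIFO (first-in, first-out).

Ending inventory = $508

Jul 15, 461 sold [FIFO — oldest first]: 250 @ $8 + 131 @ $7 + 80 @ $6 = $3,397
Ending inventory: 68 @ $6 + 100 @ $1 = $508
Check: goods available $3,905 = COGS $3,397 + ending $508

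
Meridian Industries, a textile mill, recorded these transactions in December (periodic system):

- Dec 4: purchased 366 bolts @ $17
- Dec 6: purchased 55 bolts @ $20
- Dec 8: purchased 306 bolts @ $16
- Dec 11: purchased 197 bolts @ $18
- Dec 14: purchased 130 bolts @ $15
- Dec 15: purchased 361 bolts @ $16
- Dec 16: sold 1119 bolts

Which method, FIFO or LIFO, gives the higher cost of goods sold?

FIFO COGS: 366 @ $17 + 55 @ $20 + 306 @ $16 + 197 @ $18 + 130 @ $15 + 65 @ $16 = $18,754
LIFO COGS: 361 @ $16 + 130 @ $15 + 197 @ $18 + 306 @ $16 + 55 @ $20 + 70 @ $17 = $18,458

FIFO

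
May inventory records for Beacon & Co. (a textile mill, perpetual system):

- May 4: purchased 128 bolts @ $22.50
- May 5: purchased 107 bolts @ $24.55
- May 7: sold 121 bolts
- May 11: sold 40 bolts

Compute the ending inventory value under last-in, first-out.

Ending inventory = $1,665.00

May 7, 121 sold [LIFO — newest first]: 107 @ $24.55 + 14 @ $22.50 = $2,941.85
May 11, 40 sold [LIFO — newest first]: 40 @ $22.50 = $900.00
Total COGS = $2,941.85 + $900.00 = $3,841.85
Ending inventory: 74 @ $22.50 = $1,665.00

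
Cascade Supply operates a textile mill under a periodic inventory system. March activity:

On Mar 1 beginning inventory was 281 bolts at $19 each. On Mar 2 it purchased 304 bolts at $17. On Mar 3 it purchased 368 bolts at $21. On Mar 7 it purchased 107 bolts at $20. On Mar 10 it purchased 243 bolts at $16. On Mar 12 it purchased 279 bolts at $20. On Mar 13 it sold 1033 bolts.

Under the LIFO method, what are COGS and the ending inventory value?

Mar 13, 1033 sold [LIFO — newest first]: 279 @ $20 + 243 @ $16 + 107 @ $20 + 368 @ $21 + 36 @ $17 = $19,948
Ending inventory: 281 @ $19 + 268 @ $17 = $9,895
Check: goods available $29,843 = COGS $19,948 + ending $9,895

COGS = $19,948; ending inventory = $9,895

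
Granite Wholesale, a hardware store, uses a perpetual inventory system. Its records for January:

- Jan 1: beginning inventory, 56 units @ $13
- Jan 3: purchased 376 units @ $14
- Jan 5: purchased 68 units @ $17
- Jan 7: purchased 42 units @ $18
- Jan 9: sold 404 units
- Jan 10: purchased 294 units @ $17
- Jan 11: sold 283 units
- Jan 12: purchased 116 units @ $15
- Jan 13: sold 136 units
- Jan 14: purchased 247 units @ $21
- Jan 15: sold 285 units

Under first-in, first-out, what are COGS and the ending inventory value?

Jan 9, 404 sold [FIFO — oldest first]: 56 @ $13 + 348 @ $14 = $5,600
Jan 11, 283 sold [FIFO — oldest first]: 28 @ $14 + 68 @ $17 + 42 @ $18 + 145 @ $17 = $4,769
Jan 13, 136 sold [FIFO — oldest first]: 136 @ $17 = $2,312
Jan 15, 285 sold [FIFO — oldest first]: 13 @ $17 + 116 @ $15 + 156 @ $21 = $5,237
Total COGS = $5,600 + $4,769 + $2,312 + $5,237 = $17,918
Ending inventory: 91 @ $21 = $1,911
Check: goods available $19,829 = COGS $17,918 + ending $1,911

COGS = $17,918; ending inventory = $1,911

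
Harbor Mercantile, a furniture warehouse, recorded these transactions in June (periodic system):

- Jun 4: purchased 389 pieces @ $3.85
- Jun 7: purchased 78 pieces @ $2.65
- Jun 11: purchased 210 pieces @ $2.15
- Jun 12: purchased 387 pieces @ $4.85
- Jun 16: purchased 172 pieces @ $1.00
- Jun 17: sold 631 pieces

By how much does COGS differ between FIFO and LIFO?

$146.80

FIFO COGS: 389 @ $3.85 + 78 @ $2.65 + 164 @ $2.15 = $2,056.95
LIFO COGS: 172 @ $1.00 + 387 @ $4.85 + 72 @ $2.15 = $2,203.75
Difference = |$2,056.95 − $2,203.75| = $146.80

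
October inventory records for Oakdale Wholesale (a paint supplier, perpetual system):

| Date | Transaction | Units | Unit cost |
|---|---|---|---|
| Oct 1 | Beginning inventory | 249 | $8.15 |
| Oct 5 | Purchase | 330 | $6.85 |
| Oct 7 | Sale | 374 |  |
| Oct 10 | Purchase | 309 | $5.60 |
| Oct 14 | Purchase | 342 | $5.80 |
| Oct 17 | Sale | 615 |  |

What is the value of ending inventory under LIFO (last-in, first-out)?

Oct 7, 374 sold [LIFO — newest first]: 330 @ $6.85 + 44 @ $8.15 = $2,619.10
Oct 17, 615 sold [LIFO — newest first]: 342 @ $5.80 + 273 @ $5.60 = $3,512.40
Total COGS = $2,619.10 + $3,512.40 = $6,131.50
Ending inventory: 205 @ $8.15 + 36 @ $5.60 = $1,872.35

Ending inventory = $1,872.35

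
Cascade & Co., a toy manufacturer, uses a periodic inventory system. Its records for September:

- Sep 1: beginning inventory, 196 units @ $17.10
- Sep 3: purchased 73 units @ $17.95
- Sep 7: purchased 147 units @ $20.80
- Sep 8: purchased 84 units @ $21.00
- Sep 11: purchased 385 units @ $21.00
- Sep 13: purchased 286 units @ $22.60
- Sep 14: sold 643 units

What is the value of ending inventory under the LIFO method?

Sep 14, 643 sold [LIFO — newest first]: 286 @ $22.60 + 357 @ $21.00 = $13,960.60
Ending inventory: 196 @ $17.10 + 73 @ $17.95 + 147 @ $20.80 + 84 @ $21.00 + 28 @ $21.00 = $10,071.55

Ending inventory = $10,071.55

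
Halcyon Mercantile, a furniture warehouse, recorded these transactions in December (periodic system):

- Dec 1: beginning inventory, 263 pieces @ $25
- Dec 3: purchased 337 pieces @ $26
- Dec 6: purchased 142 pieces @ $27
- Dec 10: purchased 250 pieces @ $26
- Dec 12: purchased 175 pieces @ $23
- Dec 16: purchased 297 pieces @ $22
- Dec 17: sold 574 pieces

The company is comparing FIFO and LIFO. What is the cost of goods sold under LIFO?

COGS = $13,211

FIFO COGS: 263 @ $25 + 311 @ $26 = $14,661
LIFO COGS: 297 @ $22 + 175 @ $23 + 102 @ $26 = $13,211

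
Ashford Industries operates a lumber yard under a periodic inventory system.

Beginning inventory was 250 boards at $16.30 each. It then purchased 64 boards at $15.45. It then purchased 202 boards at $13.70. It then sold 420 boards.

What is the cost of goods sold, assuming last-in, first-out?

COGS = $6,266.40

Sale 1 (420) [LIFO — newest first]: 202 @ $13.70 + 64 @ $15.45 + 154 @ $16.30 = $6,266.40
Ending inventory: 96 @ $16.30 = $1,564.80
Check: goods available $7,831.20 = COGS $6,266.40 + ending $1,564.80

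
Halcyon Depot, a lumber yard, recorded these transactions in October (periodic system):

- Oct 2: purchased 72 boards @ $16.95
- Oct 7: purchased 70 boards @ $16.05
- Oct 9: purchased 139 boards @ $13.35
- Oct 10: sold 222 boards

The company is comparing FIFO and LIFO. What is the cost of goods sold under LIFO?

FIFO COGS: 72 @ $16.95 + 70 @ $16.05 + 80 @ $13.35 = $3,411.90
LIFO COGS: 139 @ $13.35 + 70 @ $16.05 + 13 @ $16.95 = $3,199.50

COGS = $3,199.50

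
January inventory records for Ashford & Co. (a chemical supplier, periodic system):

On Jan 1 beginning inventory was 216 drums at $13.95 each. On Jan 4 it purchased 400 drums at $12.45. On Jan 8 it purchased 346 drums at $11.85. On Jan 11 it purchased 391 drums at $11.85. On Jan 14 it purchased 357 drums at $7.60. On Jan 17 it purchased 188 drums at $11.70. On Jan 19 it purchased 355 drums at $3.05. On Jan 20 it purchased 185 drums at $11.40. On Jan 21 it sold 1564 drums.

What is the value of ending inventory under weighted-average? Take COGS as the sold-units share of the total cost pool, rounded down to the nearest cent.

Jan 21, sell 1564: 1564/2438 × $24,831.20 → $15,929.44
Ending inventory (cost pool remaining) = $8,901.76
Check: goods available $24,831.20 = COGS $15,929.44 + ending $8,901.76

Ending inventory = $8,901.76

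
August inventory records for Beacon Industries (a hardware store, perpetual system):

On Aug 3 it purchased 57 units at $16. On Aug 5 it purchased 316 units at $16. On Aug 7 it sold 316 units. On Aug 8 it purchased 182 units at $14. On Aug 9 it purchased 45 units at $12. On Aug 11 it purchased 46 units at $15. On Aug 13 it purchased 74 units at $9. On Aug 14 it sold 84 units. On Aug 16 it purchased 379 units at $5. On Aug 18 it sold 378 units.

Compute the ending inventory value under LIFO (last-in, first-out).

Ending inventory = $4,545

Aug 7, 316 sold [LIFO — newest first]: 316 @ $16 = $5,056
Aug 14, 84 sold [LIFO — newest first]: 74 @ $9 + 10 @ $15 = $816
Aug 18, 378 sold [LIFO — newest first]: 378 @ $5 = $1,890
Total COGS = $5,056 + $816 + $1,890 = $7,762
Ending inventory: 57 @ $16 + 182 @ $14 + 45 @ $12 + 36 @ $15 + 1 @ $5 = $4,545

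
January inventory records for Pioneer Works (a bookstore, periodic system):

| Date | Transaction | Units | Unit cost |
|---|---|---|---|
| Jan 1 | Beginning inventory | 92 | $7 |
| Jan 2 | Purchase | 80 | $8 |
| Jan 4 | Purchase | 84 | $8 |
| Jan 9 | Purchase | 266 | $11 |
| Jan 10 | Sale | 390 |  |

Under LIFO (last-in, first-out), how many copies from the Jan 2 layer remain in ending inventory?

Jan 10, 390 sold [LIFO — newest first]: 266 @ $11 + 84 @ $8 + 40 @ $8 = $3,918
Ending inventory: 92 @ $7 + 40 @ $8 = $964

40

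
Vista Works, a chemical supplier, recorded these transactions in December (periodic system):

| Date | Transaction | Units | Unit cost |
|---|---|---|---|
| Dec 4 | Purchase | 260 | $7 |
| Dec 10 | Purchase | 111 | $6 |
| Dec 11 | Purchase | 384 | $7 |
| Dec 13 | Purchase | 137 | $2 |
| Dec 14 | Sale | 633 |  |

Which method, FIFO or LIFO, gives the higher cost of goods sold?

FIFO COGS: 260 @ $7 + 111 @ $6 + 262 @ $7 = $4,320
LIFO COGS: 137 @ $2 + 384 @ $7 + 111 @ $6 + 1 @ $7 = $3,635

FIFO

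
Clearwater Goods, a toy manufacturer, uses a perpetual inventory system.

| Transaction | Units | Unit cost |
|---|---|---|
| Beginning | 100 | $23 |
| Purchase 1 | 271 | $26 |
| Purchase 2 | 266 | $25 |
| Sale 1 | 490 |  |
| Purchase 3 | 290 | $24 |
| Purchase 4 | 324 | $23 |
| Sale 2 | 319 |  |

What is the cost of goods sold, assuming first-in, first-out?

COGS = $20,124

Sale 1 (490) [FIFO — oldest first]: 100 @ $23 + 271 @ $26 + 119 @ $25 = $12,321
Sale 2 (319) [FIFO — oldest first]: 147 @ $25 + 172 @ $24 = $7,803
Total COGS = $12,321 + $7,803 = $20,124
Ending inventory: 118 @ $24 + 324 @ $23 = $10,284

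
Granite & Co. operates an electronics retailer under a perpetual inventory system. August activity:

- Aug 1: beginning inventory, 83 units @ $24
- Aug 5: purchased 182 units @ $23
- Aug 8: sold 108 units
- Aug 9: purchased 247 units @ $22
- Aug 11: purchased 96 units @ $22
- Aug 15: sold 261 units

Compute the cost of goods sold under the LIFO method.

Aug 8, 108 sold [LIFO — newest first]: 108 @ $23 = $2,484
Aug 15, 261 sold [LIFO — newest first]: 96 @ $22 + 165 @ $22 = $5,742
Total COGS = $2,484 + $5,742 = $8,226
Ending inventory: 83 @ $24 + 74 @ $23 + 82 @ $22 = $5,498

COGS = $8,226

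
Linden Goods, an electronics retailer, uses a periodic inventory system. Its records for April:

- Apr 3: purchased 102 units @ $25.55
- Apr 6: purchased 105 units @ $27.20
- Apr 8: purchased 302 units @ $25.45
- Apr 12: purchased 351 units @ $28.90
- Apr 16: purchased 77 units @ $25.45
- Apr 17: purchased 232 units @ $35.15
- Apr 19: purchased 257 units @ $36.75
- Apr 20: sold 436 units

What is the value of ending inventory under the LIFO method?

Ending inventory = $27,114.50

Apr 20, 436 sold [LIFO — newest first]: 257 @ $36.75 + 179 @ $35.15 = $15,736.60
Ending inventory: 102 @ $25.55 + 105 @ $27.20 + 302 @ $25.45 + 351 @ $28.90 + 77 @ $25.45 + 53 @ $35.15 = $27,114.50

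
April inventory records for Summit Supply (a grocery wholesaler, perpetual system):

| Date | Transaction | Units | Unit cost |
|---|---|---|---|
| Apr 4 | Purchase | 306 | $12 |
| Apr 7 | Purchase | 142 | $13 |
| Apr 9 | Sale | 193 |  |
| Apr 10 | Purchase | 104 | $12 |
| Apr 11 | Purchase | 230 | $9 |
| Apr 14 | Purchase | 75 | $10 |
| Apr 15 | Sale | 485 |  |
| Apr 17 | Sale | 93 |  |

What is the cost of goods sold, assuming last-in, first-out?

Apr 9, 193 sold [LIFO — newest first]: 142 @ $13 + 51 @ $12 = $2,458
Apr 15, 485 sold [LIFO — newest first]: 75 @ $10 + 230 @ $9 + 104 @ $12 + 76 @ $12 = $4,980
Apr 17, 93 sold [LIFO — newest first]: 93 @ $12 = $1,116
Total COGS = $2,458 + $4,980 + $1,116 = $8,554
Ending inventory: 86 @ $12 = $1,032

COGS = $8,554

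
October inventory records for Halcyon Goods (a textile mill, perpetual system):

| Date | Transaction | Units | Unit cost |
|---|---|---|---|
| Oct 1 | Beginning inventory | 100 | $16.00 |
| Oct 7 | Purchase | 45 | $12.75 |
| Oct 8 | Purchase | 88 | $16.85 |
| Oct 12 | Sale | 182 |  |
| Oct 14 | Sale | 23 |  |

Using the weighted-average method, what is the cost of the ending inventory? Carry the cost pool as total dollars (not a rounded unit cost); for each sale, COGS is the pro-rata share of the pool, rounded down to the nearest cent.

Ending inventory = $439.42

After Oct 1: 100 on hand, pool $1,600.00 (≈ $16.0000 each)
After Oct 7: 145 on hand, pool $2,173.75 (≈ $14.9914 each)
After Oct 8: 233 on hand, pool $3,656.55 (≈ $15.6933 each)
Oct 12, sell 182: 182/233 × $3,656.55 → $2,856.18
Oct 14, sell 23: 23/51 × $800.37 → $360.95
Total COGS = $2,856.18 + $360.95 = $3,217.13
Ending inventory (cost pool remaining) = $439.42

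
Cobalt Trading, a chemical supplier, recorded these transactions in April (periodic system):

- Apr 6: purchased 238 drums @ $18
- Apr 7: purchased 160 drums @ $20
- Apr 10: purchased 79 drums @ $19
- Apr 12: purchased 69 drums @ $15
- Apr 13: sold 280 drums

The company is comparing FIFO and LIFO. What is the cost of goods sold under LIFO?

COGS = $5,176

FIFO COGS: 238 @ $18 + 42 @ $20 = $5,124
LIFO COGS: 69 @ $15 + 79 @ $19 + 132 @ $20 = $5,176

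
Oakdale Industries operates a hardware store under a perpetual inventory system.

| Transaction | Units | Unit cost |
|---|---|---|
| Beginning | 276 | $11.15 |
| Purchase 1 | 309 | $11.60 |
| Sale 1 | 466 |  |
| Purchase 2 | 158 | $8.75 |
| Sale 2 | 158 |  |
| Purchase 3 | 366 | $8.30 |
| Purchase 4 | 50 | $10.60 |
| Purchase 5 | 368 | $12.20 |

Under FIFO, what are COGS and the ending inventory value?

Sale 1 (466) [FIFO — oldest first]: 276 @ $11.15 + 190 @ $11.60 = $5,281.40
Sale 2 (158) [FIFO — oldest first]: 119 @ $11.60 + 39 @ $8.75 = $1,721.65
Total COGS = $5,281.40 + $1,721.65 = $7,003.05
Ending inventory: 119 @ $8.75 + 366 @ $8.30 + 50 @ $10.60 + 368 @ $12.20 = $9,098.65

COGS = $7,003.05; ending inventory = $9,098.65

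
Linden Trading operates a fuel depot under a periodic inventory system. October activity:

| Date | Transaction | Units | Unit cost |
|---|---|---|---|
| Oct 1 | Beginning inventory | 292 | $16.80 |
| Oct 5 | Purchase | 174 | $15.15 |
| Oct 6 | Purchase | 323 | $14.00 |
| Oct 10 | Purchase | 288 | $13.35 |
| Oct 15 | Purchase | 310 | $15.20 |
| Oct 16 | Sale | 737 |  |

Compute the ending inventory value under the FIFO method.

Oct 16, 737 sold [FIFO — oldest first]: 292 @ $16.80 + 174 @ $15.15 + 271 @ $14.00 = $11,335.70
Ending inventory: 52 @ $14.00 + 288 @ $13.35 + 310 @ $15.20 = $9,284.80

Ending inventory = $9,284.80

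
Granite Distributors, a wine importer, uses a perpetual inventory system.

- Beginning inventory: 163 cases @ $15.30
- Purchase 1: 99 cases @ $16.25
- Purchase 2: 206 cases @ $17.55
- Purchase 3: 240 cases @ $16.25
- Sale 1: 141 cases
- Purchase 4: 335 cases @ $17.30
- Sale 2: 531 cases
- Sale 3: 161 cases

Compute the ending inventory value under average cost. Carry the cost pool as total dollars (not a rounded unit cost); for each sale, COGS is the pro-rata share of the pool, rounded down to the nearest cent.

After Beginning: 163 on hand, pool $2,493.90 (≈ $15.3000 each)
After Purchase 1: 262 on hand, pool $4,102.65 (≈ $15.6590 each)
After Purchase 2: 468 on hand, pool $7,717.95 (≈ $16.4913 each)
After Purchase 3: 708 on hand, pool $11,617.95 (≈ $16.4095 each)
Sale 1, sell 141: 141/708 × $11,617.95 → $2,313.74
After Purchase 4: 902 on hand, pool $15,099.71 (≈ $16.7403 each)
Sale 2, sell 531: 531/902 × $15,099.71 → $8,889.07
Sale 3, sell 161: 161/371 × $6,210.64 → $2,695.18
Total COGS = $2,313.74 + $8,889.07 + $2,695.18 = $13,897.99
Ending inventory (cost pool remaining) = $3,515.46

Ending inventory = $3,515.46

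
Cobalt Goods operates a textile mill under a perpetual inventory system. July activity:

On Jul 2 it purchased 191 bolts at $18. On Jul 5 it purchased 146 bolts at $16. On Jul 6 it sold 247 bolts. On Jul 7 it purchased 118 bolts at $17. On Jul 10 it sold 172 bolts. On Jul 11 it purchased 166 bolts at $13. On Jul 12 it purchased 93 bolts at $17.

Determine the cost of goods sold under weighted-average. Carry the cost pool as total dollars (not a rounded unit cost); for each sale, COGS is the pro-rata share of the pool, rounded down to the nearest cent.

COGS = $7,165.91

After Jul 2: 191 on hand, pool $3,438.00 (≈ $18.0000 each)
After Jul 5: 337 on hand, pool $5,774.00 (≈ $17.1335 each)
Jul 6, sell 247: 247/337 × $5,774.00 → $4,231.98
After Jul 7: 208 on hand, pool $3,548.02 (≈ $17.0578 each)
Jul 10, sell 172: 172/208 × $3,548.02 → $2,933.93
After Jul 11: 202 on hand, pool $2,772.09 (≈ $13.7232 each)
After Jul 12: 295 on hand, pool $4,353.09 (≈ $14.7562 each)
Total COGS = $4,231.98 + $2,933.93 = $7,165.91
Ending inventory (cost pool remaining) = $4,353.09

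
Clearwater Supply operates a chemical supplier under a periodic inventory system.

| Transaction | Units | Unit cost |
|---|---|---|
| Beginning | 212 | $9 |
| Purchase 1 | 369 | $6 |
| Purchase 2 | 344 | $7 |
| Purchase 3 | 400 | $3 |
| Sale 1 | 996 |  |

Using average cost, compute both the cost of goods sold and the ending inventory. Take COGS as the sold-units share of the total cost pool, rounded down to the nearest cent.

COGS = $5,810.62; ending inventory = $1,919.38

Sale 1, sell 996: 996/1325 × $7,730.00 → $5,810.62
Ending inventory (cost pool remaining) = $1,919.38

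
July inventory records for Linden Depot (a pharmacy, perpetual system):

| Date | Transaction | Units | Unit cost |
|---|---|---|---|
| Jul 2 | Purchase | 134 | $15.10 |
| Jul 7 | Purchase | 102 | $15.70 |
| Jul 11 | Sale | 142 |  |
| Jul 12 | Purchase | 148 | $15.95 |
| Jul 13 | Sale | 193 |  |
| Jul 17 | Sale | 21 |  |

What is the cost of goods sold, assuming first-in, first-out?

Jul 11, 142 sold [FIFO — oldest first]: 134 @ $15.10 + 8 @ $15.70 = $2,149.00
Jul 13, 193 sold [FIFO — oldest first]: 94 @ $15.70 + 99 @ $15.95 = $3,054.85
Jul 17, 21 sold [FIFO — oldest first]: 21 @ $15.95 = $334.95
Total COGS = $2,149.00 + $3,054.85 + $334.95 = $5,538.80
Ending inventory: 28 @ $15.95 = $446.60

COGS = $5,538.80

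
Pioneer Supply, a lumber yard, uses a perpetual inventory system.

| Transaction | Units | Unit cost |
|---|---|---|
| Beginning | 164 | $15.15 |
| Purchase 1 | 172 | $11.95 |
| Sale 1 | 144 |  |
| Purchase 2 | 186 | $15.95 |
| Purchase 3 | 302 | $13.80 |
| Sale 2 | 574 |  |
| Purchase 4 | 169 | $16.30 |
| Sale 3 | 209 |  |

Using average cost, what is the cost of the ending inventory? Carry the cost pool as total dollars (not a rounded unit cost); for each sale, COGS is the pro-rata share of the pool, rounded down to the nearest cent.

After Beginning: 164 on hand, pool $2,484.60 (≈ $15.1500 each)
After Purchase 1: 336 on hand, pool $4,540.00 (≈ $13.5119 each)
Sale 1, sell 144: 144/336 × $4,540.00 → $1,945.71
After Purchase 2: 378 on hand, pool $5,560.99 (≈ $14.7116 each)
After Purchase 3: 680 on hand, pool $9,728.59 (≈ $14.3067 each)
Sale 2, sell 574: 574/680 × $9,728.59 → $8,212.07
After Purchase 4: 275 on hand, pool $4,271.22 (≈ $15.5317 each)
Sale 3, sell 209: 209/275 × $4,271.22 → $3,246.12
Total COGS = $1,945.71 + $8,212.07 + $3,246.12 = $13,403.90
Ending inventory (cost pool remaining) = $1,025.10
Check: goods available $14,429.00 = COGS $13,403.90 + ending $1,025.10

Ending inventory = $1,025.10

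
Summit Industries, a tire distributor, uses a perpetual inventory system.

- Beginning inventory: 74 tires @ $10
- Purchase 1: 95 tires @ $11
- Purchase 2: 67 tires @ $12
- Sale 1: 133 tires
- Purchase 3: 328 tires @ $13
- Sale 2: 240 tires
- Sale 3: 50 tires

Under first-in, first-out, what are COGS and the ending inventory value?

COGS = $5,020; ending inventory = $1,833

Sale 1 (133) [FIFO — oldest first]: 74 @ $10 + 59 @ $11 = $1,389
Sale 2 (240) [FIFO — oldest first]: 36 @ $11 + 67 @ $12 + 137 @ $13 = $2,981
Sale 3 (50) [FIFO — oldest first]: 50 @ $13 = $650
Total COGS = $1,389 + $2,981 + $650 = $5,020
Ending inventory: 141 @ $13 = $1,833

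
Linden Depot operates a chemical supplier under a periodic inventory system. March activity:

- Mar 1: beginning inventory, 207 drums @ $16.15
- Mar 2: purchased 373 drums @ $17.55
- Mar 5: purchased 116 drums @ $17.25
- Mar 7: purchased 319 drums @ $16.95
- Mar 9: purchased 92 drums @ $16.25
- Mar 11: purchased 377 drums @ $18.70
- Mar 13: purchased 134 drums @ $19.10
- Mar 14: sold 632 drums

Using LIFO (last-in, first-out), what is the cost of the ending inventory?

Mar 14, 632 sold [LIFO — newest first]: 134 @ $19.10 + 377 @ $18.70 + 92 @ $16.25 + 29 @ $16.95 = $11,595.85
Ending inventory: 207 @ $16.15 + 373 @ $17.55 + 116 @ $17.25 + 290 @ $16.95 = $16,805.70

Ending inventory = $16,805.70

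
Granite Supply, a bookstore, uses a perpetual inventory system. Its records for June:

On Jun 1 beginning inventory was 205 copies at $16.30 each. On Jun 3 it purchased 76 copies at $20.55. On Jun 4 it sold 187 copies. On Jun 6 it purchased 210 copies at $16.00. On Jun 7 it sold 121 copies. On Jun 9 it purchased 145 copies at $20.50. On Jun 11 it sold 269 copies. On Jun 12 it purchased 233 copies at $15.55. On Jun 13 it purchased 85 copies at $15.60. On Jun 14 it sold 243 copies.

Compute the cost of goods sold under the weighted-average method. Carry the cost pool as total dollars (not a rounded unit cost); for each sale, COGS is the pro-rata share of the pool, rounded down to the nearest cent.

COGS = $14,043.33

After Jun 1: 205 on hand, pool $3,341.50 (≈ $16.3000 each)
After Jun 3: 281 on hand, pool $4,903.30 (≈ $17.4495 each)
Jun 4, sell 187: 187/281 × $4,903.30 → $3,263.05
After Jun 6: 304 on hand, pool $5,000.25 (≈ $16.4482 each)
Jun 7, sell 121: 121/304 × $5,000.25 → $1,990.23
After Jun 9: 328 on hand, pool $5,982.52 (≈ $18.2394 each)
Jun 11, sell 269: 269/328 × $5,982.52 → $4,906.39
After Jun 12: 292 on hand, pool $4,699.28 (≈ $16.0934 each)
After Jun 13: 377 on hand, pool $6,025.28 (≈ $15.9822 each)
Jun 14, sell 243: 243/377 × $6,025.28 → $3,883.66
Total COGS = $3,263.05 + $1,990.23 + $4,906.39 + $3,883.66 = $14,043.33
Ending inventory (cost pool remaining) = $2,141.62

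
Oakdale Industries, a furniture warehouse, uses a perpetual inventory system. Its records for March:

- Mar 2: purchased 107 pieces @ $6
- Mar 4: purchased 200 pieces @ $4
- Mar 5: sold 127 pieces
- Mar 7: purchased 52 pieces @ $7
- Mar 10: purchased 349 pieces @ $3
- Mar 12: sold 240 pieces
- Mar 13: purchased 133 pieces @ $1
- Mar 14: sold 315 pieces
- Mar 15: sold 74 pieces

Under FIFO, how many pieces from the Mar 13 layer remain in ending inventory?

85

Mar 5, 127 sold [FIFO — oldest first]: 107 @ $6 + 20 @ $4 = $722
Mar 12, 240 sold [FIFO — oldest first]: 180 @ $4 + 52 @ $7 + 8 @ $3 = $1,108
Mar 14, 315 sold [FIFO — oldest first]: 315 @ $3 = $945
Mar 15, 74 sold [FIFO — oldest first]: 26 @ $3 + 48 @ $1 = $126
Total COGS = $722 + $1,108 + $945 + $126 = $2,901
Ending inventory: 85 @ $1 = $85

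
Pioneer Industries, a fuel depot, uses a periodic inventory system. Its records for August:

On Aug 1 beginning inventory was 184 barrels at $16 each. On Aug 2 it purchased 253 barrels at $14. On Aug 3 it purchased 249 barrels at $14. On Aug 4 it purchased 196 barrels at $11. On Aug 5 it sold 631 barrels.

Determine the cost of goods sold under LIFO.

COGS = $8,246

Aug 5, 631 sold [LIFO — newest first]: 196 @ $11 + 249 @ $14 + 186 @ $14 = $8,246
Ending inventory: 184 @ $16 + 67 @ $14 = $3,882
Check: goods available $12,128 = COGS $8,246 + ending $3,882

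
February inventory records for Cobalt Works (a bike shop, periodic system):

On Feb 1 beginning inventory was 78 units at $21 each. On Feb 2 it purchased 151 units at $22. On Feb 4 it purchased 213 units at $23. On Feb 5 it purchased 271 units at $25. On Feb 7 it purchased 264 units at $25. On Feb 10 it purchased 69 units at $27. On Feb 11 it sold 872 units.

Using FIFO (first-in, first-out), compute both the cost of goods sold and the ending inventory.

COGS = $20,609; ending inventory = $4,488

Feb 11, 872 sold [FIFO — oldest first]: 78 @ $21 + 151 @ $22 + 213 @ $23 + 271 @ $25 + 159 @ $25 = $20,609
Ending inventory: 105 @ $25 + 69 @ $27 = $4,488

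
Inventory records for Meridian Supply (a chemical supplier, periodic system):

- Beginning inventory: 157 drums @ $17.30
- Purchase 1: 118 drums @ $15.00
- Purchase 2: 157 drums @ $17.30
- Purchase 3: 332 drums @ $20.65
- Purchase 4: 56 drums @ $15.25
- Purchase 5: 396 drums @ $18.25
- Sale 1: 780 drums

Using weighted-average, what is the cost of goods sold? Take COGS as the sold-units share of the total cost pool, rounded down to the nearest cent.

Sale 1, sell 780: 780/1216 × $22,139.00 → $14,201.00
Ending inventory (cost pool remaining) = $7,938.00
Check: goods available $22,139.00 = COGS $14,201.00 + ending $7,938.00

COGS = $14,201.00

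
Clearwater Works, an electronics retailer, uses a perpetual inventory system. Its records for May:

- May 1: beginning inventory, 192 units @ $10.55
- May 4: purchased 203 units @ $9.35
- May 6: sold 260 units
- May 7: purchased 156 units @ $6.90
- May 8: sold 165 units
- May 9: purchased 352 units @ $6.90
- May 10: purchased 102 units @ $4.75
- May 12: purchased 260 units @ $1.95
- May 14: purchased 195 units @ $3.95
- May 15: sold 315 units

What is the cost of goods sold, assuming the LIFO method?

COGS = $4,675.00

May 6, 260 sold [LIFO — newest first]: 203 @ $9.35 + 57 @ $10.55 = $2,499.40
May 8, 165 sold [LIFO — newest first]: 156 @ $6.90 + 9 @ $10.55 = $1,171.35
May 15, 315 sold [LIFO — newest first]: 195 @ $3.95 + 120 @ $1.95 = $1,004.25
Total COGS = $2,499.40 + $1,171.35 + $1,004.25 = $4,675.00
Ending inventory: 126 @ $10.55 + 352 @ $6.90 + 102 @ $4.75 + 140 @ $1.95 = $4,515.60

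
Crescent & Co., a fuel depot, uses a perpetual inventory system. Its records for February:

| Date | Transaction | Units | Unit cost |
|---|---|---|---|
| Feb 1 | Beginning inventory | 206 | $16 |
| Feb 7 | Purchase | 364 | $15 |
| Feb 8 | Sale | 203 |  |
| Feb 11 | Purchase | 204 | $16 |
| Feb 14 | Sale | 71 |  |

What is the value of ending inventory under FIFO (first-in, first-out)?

Ending inventory = $7,704

Feb 8, 203 sold [FIFO — oldest first]: 203 @ $16 = $3,248
Feb 14, 71 sold [FIFO — oldest first]: 3 @ $16 + 68 @ $15 = $1,068
Total COGS = $3,248 + $1,068 = $4,316
Ending inventory: 296 @ $15 + 204 @ $16 = $7,704
Check: goods available $12,020 = COGS $4,316 + ending $7,704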